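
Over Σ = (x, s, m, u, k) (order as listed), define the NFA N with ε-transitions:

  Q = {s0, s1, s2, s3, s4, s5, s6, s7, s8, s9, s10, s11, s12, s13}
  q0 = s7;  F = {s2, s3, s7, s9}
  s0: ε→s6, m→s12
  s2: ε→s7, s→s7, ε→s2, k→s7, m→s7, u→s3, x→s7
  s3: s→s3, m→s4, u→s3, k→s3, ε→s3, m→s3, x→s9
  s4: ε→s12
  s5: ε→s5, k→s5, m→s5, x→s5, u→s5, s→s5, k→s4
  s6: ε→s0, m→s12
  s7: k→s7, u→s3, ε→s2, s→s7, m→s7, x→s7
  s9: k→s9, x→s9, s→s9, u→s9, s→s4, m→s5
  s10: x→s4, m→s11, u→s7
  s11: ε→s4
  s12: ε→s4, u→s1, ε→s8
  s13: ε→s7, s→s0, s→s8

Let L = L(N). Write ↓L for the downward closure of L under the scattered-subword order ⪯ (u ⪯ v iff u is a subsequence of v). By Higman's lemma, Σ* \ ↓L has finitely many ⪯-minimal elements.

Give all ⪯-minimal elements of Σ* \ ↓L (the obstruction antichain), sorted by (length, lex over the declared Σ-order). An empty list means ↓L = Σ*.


|Q|=14, |F|=4, |δ|=48 (12 ε).
min D↑ (4 st, q0=0, F={3}): 0:x→0,s→0,m→0,u→1,k→0 1:x→2,s→1,m→1,u→1,k→1 2:x→2,s→2,m→3,u→2,k→2 3:x→3,s→3,m→3,u→3,k→3 [Hopcroft].
'uxm': |S_i|=[9, 7, 6, 5] end={s1,s12,s4,s5,s8} rej; 3/3 deletions ∈↓L.
1 obstructions.

A = [uxm].


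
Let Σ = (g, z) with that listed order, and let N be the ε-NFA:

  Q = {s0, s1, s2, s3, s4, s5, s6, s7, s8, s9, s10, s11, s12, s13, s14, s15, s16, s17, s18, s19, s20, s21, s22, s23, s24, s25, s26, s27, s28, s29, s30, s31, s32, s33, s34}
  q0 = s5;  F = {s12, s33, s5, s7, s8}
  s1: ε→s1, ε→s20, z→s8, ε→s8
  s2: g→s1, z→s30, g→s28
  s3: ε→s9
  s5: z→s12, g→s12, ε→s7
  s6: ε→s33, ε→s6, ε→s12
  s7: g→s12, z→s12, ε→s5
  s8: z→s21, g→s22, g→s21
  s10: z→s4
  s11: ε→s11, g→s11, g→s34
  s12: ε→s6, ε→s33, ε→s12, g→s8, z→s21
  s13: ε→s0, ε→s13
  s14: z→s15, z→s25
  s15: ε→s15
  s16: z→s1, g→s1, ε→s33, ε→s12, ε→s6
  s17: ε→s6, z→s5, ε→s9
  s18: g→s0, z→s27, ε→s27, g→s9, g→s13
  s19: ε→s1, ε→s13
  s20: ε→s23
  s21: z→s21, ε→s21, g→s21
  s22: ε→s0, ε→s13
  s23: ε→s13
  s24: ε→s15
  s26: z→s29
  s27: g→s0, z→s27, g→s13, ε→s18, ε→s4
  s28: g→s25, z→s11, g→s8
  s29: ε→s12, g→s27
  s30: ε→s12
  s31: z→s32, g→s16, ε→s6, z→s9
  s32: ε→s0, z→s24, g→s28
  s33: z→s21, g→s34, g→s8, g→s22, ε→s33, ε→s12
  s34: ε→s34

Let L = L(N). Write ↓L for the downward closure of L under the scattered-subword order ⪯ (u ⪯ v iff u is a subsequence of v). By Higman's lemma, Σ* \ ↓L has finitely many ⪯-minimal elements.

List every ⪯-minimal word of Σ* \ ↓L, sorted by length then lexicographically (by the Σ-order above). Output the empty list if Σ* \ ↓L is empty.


min(Σ*\↓L) = [gz, zz, ggg, zgg].

|Q|=35, |F|=5, |δ|=83 (39 ε).
min D↑ (4 st, q0=0, F={3}): 0:g→1,z→1 1:g→2,z→3 2:g→3,z→3 3:g→3,z→3.
'gz': N↓-sim [11, 9, 1] end={s21} — reject; 2/2 deletions ∈↓L.
'zz': run [11, 9, 1] end={s21} rej; 2/2 single-dels accept.
'ggg': |S_i|=[11, 9, 6, 4] end={s0,s13,s21,s22} ∉↓L; 3/3 single-dels accept.
'zgg': run [11, 9, 6, 4] end={s0,s13,s21,s22} rej; 3/3 del acc.
4 minimals (antichain).


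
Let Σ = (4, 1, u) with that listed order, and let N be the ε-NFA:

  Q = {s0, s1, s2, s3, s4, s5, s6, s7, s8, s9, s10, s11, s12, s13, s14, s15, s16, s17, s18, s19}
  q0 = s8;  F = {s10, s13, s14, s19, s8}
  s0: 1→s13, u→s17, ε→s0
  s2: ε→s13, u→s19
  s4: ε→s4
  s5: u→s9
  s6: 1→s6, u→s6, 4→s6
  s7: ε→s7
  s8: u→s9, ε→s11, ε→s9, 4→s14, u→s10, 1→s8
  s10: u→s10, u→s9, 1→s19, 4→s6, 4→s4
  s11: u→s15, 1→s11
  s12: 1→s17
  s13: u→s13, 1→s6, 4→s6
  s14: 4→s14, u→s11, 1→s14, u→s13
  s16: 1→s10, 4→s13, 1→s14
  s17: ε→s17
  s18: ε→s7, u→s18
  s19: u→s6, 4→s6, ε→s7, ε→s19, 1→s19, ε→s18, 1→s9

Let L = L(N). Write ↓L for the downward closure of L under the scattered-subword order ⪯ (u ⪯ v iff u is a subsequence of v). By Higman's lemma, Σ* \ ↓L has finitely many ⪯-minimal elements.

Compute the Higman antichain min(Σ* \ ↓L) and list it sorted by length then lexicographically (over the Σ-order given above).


|Q|=20, |F|=5, |δ|=45 (11 ε).
min D↑ (6 st, q0=0, F={4}): 0:4→1,1→0,u→2 1:4→1,1→1,u→3 2:4→4,1→5,u→2 3:4→4,1→4,u→3 4:4→4,1→4,u→4 5:4→4,1→5,u→4 (ε-aug+det+¬).
'u4': N↓-sim [12, 10, 2] end={s4,s6} ∉↓L; 2/2 single-dels accept.
'4u1': run [12, 6, 4, 3] end={s11,s15,s6} rej; 3/3 single-dels accept.
'u1u': run [12, 10, 7, 4] end={s15,s18,s6,s7} — reject; 3/3 del acc.
3 words, ⪯-incomp.

A = [u4, 4u1, u1u].


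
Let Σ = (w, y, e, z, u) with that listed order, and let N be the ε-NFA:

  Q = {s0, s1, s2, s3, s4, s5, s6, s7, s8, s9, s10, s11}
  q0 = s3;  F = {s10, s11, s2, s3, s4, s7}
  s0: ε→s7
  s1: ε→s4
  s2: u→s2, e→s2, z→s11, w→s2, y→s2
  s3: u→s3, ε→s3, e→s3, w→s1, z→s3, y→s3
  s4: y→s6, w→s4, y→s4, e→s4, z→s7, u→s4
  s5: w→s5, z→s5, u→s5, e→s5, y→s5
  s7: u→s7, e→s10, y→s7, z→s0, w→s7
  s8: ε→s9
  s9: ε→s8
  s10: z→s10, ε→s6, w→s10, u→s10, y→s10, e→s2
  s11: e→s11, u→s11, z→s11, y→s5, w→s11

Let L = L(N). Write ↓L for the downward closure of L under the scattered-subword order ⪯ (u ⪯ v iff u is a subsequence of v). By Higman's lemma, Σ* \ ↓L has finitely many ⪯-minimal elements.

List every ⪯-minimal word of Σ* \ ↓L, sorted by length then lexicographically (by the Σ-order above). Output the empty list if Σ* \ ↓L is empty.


|Q|=12, |F|=6, |δ|=42 (6 ε).
min D↑ (7 st, q0=0, F={6}): 0:w→1,y→0,e→0,z→0,u→0 1:w→1,y→1,e→1,z→2,u→1 2:w→2,y→2,e→3,z→2,u→2 3:w→3,y→3,e→4,z→3,u→3 4:w→4,y→4,e→4,z→5,u→4 5:w→5,y→6,e→5,z→5,u→5 6:w→6,y→6,e→6,z→6,u→6.
'wzeezy': |S_i|=[10, 9, 7, 5, 3, 2, 1] end={s5} rej; 6/6 single-dels accept.
1 minimals (antichain).

Antichain: [wzeezy].


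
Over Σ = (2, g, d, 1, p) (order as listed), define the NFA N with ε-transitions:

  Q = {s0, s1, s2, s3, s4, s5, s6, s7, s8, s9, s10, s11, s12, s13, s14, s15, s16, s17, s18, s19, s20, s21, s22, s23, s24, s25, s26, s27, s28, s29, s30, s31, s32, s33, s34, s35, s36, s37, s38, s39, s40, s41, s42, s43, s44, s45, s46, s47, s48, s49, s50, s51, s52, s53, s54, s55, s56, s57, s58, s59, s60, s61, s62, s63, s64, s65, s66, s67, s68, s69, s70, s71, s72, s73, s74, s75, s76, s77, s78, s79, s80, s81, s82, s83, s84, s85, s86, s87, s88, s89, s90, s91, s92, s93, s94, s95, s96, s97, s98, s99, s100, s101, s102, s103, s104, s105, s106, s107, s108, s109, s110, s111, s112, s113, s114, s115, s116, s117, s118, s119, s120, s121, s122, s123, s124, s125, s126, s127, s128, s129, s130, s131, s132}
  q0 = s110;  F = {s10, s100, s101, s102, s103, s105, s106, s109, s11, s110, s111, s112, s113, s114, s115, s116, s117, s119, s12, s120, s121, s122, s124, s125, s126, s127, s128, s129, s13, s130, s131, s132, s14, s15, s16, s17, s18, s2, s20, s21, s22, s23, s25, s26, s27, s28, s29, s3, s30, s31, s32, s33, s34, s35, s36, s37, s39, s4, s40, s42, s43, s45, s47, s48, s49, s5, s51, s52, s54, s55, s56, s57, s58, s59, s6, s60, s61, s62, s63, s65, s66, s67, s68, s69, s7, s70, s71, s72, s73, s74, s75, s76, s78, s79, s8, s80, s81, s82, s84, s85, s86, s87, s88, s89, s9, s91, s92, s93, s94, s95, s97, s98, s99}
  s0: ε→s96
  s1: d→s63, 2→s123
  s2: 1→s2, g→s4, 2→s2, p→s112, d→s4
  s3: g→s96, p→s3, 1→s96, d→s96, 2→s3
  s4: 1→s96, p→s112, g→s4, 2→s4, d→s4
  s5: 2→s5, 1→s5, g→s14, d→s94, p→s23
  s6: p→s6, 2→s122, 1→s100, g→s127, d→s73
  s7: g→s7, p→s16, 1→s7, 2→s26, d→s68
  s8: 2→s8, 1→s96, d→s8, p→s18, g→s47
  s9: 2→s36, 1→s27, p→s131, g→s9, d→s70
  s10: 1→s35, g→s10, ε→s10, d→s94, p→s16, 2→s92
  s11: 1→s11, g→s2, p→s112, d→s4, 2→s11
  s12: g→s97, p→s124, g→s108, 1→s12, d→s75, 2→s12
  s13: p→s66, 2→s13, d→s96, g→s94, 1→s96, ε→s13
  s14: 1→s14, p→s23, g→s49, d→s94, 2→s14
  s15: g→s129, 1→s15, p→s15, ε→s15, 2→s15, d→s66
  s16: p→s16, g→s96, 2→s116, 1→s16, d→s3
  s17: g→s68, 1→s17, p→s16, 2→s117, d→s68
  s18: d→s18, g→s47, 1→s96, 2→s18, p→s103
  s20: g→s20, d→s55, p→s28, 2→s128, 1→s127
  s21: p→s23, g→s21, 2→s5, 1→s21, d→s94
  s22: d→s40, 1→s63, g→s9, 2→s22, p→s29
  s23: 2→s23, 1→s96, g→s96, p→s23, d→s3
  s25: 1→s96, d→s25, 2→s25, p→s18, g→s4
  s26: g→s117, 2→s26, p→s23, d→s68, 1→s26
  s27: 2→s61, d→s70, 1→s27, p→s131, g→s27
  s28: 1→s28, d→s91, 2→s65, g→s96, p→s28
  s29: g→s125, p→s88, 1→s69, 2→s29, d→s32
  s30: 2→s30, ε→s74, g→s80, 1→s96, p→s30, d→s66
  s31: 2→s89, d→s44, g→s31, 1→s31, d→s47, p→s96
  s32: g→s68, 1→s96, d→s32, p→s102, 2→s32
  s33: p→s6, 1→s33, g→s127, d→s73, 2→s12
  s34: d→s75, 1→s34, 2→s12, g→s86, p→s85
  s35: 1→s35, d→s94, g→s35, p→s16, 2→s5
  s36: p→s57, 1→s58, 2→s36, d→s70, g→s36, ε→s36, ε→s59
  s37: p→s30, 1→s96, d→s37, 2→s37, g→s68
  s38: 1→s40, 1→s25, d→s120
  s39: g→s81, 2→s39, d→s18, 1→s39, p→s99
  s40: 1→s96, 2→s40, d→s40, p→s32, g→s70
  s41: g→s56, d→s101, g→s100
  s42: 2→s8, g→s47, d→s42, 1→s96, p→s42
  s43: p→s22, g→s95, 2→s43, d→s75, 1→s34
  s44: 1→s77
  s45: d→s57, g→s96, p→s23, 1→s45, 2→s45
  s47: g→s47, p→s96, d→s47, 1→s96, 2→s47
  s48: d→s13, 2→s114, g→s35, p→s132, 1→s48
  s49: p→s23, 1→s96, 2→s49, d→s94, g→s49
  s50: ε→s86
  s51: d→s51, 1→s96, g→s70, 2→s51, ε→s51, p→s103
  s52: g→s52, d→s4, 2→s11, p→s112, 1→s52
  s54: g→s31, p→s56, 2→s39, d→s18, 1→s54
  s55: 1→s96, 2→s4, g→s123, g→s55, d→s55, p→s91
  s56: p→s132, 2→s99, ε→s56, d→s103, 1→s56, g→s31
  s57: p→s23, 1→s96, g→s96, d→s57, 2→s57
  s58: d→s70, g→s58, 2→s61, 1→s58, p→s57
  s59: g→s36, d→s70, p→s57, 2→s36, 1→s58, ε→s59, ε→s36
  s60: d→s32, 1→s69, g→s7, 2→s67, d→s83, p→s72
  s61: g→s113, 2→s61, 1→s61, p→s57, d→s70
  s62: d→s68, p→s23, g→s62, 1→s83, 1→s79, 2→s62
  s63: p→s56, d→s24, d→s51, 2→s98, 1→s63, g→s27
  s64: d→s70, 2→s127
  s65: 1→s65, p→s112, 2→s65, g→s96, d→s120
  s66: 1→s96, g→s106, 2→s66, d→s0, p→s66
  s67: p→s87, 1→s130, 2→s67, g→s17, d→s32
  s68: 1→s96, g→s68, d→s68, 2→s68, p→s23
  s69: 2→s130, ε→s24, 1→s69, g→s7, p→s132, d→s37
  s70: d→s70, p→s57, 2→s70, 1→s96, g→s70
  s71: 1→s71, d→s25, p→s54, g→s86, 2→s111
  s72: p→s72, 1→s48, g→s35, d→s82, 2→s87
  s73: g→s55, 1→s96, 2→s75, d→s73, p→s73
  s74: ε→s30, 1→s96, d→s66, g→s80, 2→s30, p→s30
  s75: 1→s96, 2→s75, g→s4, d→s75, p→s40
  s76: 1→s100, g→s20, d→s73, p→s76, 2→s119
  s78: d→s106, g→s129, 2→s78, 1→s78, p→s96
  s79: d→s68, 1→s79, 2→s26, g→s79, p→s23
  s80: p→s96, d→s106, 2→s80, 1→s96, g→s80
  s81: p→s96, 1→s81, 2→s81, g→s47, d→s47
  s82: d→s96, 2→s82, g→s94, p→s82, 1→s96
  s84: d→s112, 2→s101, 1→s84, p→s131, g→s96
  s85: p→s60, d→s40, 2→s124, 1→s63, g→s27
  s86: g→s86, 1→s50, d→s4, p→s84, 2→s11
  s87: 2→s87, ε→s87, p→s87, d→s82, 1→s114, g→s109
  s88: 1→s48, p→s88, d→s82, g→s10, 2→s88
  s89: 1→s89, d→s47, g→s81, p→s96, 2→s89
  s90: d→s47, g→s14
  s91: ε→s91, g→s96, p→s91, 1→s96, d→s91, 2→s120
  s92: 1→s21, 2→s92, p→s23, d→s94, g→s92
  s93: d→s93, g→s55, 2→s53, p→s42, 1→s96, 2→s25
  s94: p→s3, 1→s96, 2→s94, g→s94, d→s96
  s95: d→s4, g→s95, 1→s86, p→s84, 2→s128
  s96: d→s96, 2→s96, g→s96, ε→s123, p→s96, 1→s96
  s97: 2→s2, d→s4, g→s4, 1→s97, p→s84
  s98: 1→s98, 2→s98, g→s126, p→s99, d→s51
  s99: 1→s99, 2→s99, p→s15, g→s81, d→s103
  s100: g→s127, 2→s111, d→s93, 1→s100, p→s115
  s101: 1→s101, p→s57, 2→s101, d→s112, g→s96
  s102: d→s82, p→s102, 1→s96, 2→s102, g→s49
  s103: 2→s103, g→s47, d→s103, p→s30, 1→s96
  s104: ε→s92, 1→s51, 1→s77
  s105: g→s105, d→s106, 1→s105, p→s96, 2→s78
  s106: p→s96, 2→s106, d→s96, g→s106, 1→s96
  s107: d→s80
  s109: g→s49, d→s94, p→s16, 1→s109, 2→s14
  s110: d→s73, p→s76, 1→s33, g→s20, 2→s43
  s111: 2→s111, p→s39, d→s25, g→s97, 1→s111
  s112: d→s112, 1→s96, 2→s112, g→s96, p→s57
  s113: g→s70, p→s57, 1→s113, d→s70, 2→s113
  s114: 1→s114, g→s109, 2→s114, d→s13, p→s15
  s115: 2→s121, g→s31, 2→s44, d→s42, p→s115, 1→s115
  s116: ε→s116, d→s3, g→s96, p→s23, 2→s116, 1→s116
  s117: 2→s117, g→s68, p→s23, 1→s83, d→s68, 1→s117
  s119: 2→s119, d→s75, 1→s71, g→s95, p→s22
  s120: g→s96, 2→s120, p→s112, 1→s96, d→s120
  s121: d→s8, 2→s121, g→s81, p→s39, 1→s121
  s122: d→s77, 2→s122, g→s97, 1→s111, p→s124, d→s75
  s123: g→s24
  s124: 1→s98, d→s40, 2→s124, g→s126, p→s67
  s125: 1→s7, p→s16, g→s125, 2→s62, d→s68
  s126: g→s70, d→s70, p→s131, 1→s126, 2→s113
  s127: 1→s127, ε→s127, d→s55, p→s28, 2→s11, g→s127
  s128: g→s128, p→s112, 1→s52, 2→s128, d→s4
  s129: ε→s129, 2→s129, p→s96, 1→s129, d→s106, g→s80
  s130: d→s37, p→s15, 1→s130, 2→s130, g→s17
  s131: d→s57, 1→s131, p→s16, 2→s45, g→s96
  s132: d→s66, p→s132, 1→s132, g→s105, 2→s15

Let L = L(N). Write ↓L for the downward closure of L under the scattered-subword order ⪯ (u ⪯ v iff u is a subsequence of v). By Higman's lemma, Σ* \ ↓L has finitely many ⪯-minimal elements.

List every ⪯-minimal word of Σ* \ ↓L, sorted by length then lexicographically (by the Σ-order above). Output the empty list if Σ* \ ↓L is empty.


|Q|=133, |F|=113, |δ|=618 (21 ε).
min D↑ (112 st, q0=0, F={14}): 0:2→1,g→2,d→3,1→4,p→5 1:2→1,g→6,d→7,1→8,p→9 2:2→10,g→2,d→11,1→12,p→13 3:2→7,g→11,d→3,1→14,p→3 4:2→15,g→12,d→3,1→4,p→16 5:2→17,g→2,d→3,1→18,p→5 6:2→10,g→6,d→19,1→20,p→21 7:2→7,g→19,d→7,1→14,p→22 8:2→15,g→20,d→7,1→8,p→23 9:2→9,g→24,d→22,1→25,p→26 10:2→10,g→10,d→19,1→27,p→28 11:2→19,g→11,d→11,1→14,p→29 12:2→30,g→12,d→11,1→12,p→13 13:2→31,g→14,d→29,1→13,p→13 14:2→14,g→14,d→14,1→14,p→14 15:2→15,g→32,d→7,1→15,p→33 16:2→34,g→12,d→3,1→18,p→16 17:2→17,g→6,d→7,1→35,p→9 18:2→36,g→12,d→37,1→18,p→38 19:2→19,g→19,d→19,1→14,p→28 20:2→30,g→20,d→19,1→20,p→21 21:2→39,g→14,d→28,1→21,p→40 22:2→22,g→41,d→22,1→14,p→42 23:2→33,g→43,d→22,1→25,p→44 24:2→45,g→24,d→41,1→43,p→40 25:2→46,g→43,d→47,1→25,p→48 26:2→26,g→49,d→42,1→50,p→51 27:2→30,g→27,d→19,1→27,p→28 28:2→28,g→14,d→28,1→14,p→52 29:2→53,g→14,d→29,1→14,p→29 30:2→30,g→54,d→19,1→30,p→28 31:2→31,g→14,d→53,1→31,p→28 32:2→54,g→19,d→19,1→32,p→21 33:2→33,g→55,d→22,1→46,p→56 34:2→34,g→32,d→7,1→36,p→33 35:2→36,g→20,d→57,1→35,p→58 36:2→36,g→32,d→57,1→36,p→59 37:2→57,g→11,d→37,1→14,p→60 38:2→61,g→62,d→60,1→38,p→38 39:2→39,g→14,d→28,1→39,p→52 40:2→63,g→14,d→52,1→40,p→64 41:2→41,g→41,d→41,1→14,p→52 42:2→42,g→65,d→42,1→14,p→66 43:2→67,g→43,d→41,1→43,p→40 44:2→56,g→68,d→42,1→50,p→69 45:2→45,g→45,d→41,1→70,p→52 46:2→46,g→55,d→47,1→46,p→71 47:2→47,g→41,d→47,1→14,p→72 48:2→71,g→62,d→72,1→48,p→73 49:2→74,g→49,d→65,1→68,p→64 50:2→75,g→68,d→76,1→50,p→73 51:2→51,g→77,d→78,1→79,p→51 52:2→52,g→14,d→52,1→14,p→80 53:2→53,g→14,d→53,1→14,p→28 54:2→54,g→19,d→19,1→54,p→28 55:2→81,g→41,d→41,1→55,p→40 56:2→56,g→82,d→42,1→75,p→83 57:2→57,g→19,d→57,1→14,p→84 58:2→59,g→62,d→84,1→58,p→48 59:2→59,g→85,d→84,1→59,p→71 60:2→86,g→87,d→60,1→14,p→60 61:2→61,g→85,d→86,1→61,p→59 62:2→88,g→62,d→87,1→62,p→14 63:2→63,g→14,d→52,1→63,p→80 64:2→89,g→14,d→90,1→64,p→64 65:2→65,g→65,d→65,1→14,p→80 66:2→66,g→91,d→78,1→14,p→66 67:2→67,g→81,d→41,1→67,p→52 68:2→92,g→68,d→65,1→68,p→64 69:2→83,g→93,d→78,1→79,p→69 70:2→67,g→70,d→41,1→70,p→52 71:2→71,g→85,d→72,1→71,p→94 72:2→72,g→87,d→72,1→14,p→95 73:2→94,g→96,d→97,1→73,p→73 74:2→74,g→74,d→65,1→98,p→80 75:2→75,g→82,d→76,1→75,p→94 76:2→76,g→65,d→76,1→14,p→95 77:2→99,g→77,d→100,1→93,p→64 78:2→78,g→100,d→14,1→14,p→78 79:2→101,g→93,d→102,1→79,p→73 80:2→80,g→14,d→90,1→14,p→80 81:2→81,g→41,d→41,1→81,p→52 82:2→103,g→65,d→65,1→82,p→64 83:2→83,g→104,d→78,1→101,p→83 84:2→84,g→87,d→84,1→14,p→72 85:2→85,g→87,d→87,1→85,p→14 86:2→86,g→87,d→86,1→14,p→84 87:2→87,g→87,d→87,1→14,p→14 88:2→88,g→85,d→87,1→88,p→14 89:2→89,g→14,d→90,1→89,p→80 90:2→90,g→14,d→14,1→14,p→90 91:2→91,g→91,d→100,1→14,p→80 92:2→92,g→103,d→65,1→92,p→80 93:2→105,g→93,d→100,1→93,p→64 94:2→94,g→106,d→97,1→94,p→94 95:2→95,g→107,d→97,1→14,p→95 96:2→108,g→96,d→109,1→96,p→14 97:2→97,g→109,d→14,1→14,p→97 98:2→92,g→98,d→65,1→98,p→80 99:2→99,g→99,d→100,1→110,p→80 100:2→100,g→100,d→14,1→14,p→90 101:2→101,g→104,d→102,1→101,p→94 102:2→102,g→100,d→14,1→14,p→97 103:2→103,g→65,d→65,1→103,p→80 104:2→111,g→91,d→100,1→104,p→64 105:2→105,g→111,d→100,1→105,p→80 106:2→106,g→107,d→109,1→106,p→14 107:2→107,g→107,d→109,1→14,p→14 108:2→108,g→106,d→109,1→108,p→14 109:2→109,g→109,d→14,1→14,p→14 110:2→105,g→110,d→100,1→110,p→80 111:2→111,g→91,d→100,1→111,p→80 (ε-aug+det+¬).
'd1': run [123, 41, 4] end={s123,s24,s77,s96} rej; 2/2 deletions ∈↓L.
'gpg': run [123, 68, 17, 3] end={s123,s24,s96} rej; 3/3 single-dels accept.
'g2p1': |S_i|=[123, 68, 42, 7, 3] end={s123,s24,s96} — reject; 4/4 deletions ∈↓L.
'12gg1': |S_i|=[123, 106, 73, 33, 15, 3] end={s123,s24,s96} — reject; 5/5 del acc.
'p1pgp': N↓-sim [123, 117, 88, 44, 14, 3] end={s123,s24,s96} rej; 5/5 del acc.
'2pppdd': |S_i|=[123, 109, 85, 63, 35, 10, 4] end={s0,s123,s24,s96} — reject; 6/6 del acc.
6 minimals (antichain).

min(Σ*\↓L) = [d1, gpg, g2p1, 12gg1, p1pgp, 2pppdd].


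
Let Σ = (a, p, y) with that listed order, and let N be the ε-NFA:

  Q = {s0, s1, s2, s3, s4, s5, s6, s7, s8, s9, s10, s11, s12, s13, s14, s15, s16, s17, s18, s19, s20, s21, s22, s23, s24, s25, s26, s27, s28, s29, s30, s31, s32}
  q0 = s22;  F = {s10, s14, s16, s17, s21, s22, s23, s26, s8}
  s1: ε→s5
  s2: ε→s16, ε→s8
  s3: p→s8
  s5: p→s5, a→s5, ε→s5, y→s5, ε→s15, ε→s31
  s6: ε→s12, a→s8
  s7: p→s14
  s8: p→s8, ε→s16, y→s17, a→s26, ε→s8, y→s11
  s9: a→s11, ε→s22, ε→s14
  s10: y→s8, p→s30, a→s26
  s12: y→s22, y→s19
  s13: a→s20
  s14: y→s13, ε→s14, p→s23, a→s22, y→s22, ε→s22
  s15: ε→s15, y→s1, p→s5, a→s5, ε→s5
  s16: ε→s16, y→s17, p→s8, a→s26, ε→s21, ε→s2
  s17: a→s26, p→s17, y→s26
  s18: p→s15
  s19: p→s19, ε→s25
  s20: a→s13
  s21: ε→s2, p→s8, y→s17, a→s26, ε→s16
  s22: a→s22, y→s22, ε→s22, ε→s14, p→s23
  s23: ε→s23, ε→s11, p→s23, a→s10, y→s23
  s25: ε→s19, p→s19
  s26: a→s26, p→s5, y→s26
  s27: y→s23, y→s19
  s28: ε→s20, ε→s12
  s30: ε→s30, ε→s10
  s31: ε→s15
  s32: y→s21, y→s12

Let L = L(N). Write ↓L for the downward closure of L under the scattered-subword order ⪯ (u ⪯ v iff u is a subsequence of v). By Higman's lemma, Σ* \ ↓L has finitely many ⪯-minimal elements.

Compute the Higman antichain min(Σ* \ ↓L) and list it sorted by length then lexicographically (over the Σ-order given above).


Antichain: [paap, payyyp].

|Q|=33, |F|=9, |δ|=81 (31 ε).
min D↑ (7 st, q0=0, F={5}): 0:a→0,p→1,y→0 1:a→2,p→1,y→1 2:a→3,p→2,y→4 3:a→3,p→5,y→3 4:a→3,p→4,y→6 5:a→5,p→5,y→5 6:a→3,p→6,y→3.
'paap': run [18, 14, 13, 5, 4] end={s1,s15,s31,s5} ∉↓L; 4/4 single-dels accept.
'payyyp': |S_i|=[18, 14, 13, 11, 7, 5, 4] end={s1,s15,s31,s5} rej; 6/6 del acc.
2 words, ⪯-incomp.


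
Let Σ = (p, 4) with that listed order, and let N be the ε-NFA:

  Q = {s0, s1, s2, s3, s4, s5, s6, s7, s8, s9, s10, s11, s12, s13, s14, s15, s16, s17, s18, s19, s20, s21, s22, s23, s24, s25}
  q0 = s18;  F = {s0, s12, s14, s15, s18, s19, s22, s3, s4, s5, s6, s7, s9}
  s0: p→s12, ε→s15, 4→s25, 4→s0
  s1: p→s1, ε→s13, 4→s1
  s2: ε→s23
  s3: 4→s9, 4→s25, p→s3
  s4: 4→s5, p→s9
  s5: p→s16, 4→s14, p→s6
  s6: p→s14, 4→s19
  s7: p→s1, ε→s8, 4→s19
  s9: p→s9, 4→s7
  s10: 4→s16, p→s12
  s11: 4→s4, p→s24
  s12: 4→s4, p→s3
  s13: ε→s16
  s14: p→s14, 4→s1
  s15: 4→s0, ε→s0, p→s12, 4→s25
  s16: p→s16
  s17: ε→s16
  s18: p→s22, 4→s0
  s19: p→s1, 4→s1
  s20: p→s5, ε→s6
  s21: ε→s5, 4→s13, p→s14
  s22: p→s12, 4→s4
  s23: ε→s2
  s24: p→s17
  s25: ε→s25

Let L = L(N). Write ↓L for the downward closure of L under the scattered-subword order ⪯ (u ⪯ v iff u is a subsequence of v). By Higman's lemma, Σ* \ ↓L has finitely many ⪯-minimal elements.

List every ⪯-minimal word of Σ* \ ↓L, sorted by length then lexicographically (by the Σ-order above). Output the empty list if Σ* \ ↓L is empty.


Antichain: [p4p4p, p4444, ppp44p, p44pp4, 4pp44p].

|Q|=26, |F|=13, |δ|=52 (11 ε).
min D↑ (13 st, q0=0, F={11}): 0:p→1,4→2 1:p→3,4→4 2:p→3,4→2 3:p→5,4→4 4:p→6,4→7 5:p→5,4→6 6:p→6,4→8 7:p→9,4→10 8:p→11,4→12 9:p→10,4→12 10:p→10,4→11 11:p→11,4→11 12:p→11,4→11 [Hopcroft].
'p4p4p': N↓-sim [18, 15, 12, 9, 6, 3] end={s1,s13,s16} — reject; 5/5 single-dels accept.
'p4444': run [18, 15, 12, 9, 5, 3] end={s1,s13,s16} ∉↓L; 5/5 del acc.
'ppp44p': run [18, 15, 14, 11, 8, 6, 3] end={s1,s13,s16} rej; 6/6 deletions ∈↓L.
'p44pp4': run [18, 15, 12, 9, 6, 4, 3] end={s1,s13,s16} ∉↓L; 6/6 single-dels accept.
'4pp44p': run [18, 16, 14, 11, 8, 6, 3] end={s1,s13,s16} ∉↓L; 6/6 single-dels accept.
5 obstructions.


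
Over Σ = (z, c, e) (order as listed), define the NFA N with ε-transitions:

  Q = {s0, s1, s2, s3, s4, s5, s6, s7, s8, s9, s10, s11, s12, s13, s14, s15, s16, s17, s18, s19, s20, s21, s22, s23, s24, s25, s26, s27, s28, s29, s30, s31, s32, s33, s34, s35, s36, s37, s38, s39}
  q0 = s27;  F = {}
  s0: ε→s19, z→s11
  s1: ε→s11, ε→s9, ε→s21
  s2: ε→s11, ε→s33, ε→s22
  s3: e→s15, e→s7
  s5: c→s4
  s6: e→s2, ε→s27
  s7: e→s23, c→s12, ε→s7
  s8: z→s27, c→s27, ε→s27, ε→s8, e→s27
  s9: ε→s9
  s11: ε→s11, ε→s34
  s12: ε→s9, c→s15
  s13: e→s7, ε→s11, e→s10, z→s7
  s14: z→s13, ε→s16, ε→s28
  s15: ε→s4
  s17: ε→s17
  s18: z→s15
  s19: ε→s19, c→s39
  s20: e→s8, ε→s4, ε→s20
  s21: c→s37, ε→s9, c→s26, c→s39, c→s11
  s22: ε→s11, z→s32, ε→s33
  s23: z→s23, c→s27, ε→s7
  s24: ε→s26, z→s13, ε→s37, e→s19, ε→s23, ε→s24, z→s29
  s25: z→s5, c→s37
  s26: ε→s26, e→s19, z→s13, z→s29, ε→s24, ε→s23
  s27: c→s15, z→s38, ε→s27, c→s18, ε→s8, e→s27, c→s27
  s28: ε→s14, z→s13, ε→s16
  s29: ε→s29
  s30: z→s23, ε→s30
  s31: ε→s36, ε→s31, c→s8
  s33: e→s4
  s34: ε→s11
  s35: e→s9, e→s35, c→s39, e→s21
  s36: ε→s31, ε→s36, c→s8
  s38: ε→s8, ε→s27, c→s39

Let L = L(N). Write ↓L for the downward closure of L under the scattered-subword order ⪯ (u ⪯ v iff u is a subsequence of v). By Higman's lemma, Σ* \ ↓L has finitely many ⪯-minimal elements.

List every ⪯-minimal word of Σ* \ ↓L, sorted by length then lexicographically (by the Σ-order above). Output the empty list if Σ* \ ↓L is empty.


|Q|=40, |F|=0, |δ|=95 (47 ε).
min D↑ (1 st, q0=0, F={0}): 0:z→0,c→0,e→0 (ε-aug+det+¬).
ε ∈ L(D↑) ⇒ ↓L = ∅.

A = [ε].


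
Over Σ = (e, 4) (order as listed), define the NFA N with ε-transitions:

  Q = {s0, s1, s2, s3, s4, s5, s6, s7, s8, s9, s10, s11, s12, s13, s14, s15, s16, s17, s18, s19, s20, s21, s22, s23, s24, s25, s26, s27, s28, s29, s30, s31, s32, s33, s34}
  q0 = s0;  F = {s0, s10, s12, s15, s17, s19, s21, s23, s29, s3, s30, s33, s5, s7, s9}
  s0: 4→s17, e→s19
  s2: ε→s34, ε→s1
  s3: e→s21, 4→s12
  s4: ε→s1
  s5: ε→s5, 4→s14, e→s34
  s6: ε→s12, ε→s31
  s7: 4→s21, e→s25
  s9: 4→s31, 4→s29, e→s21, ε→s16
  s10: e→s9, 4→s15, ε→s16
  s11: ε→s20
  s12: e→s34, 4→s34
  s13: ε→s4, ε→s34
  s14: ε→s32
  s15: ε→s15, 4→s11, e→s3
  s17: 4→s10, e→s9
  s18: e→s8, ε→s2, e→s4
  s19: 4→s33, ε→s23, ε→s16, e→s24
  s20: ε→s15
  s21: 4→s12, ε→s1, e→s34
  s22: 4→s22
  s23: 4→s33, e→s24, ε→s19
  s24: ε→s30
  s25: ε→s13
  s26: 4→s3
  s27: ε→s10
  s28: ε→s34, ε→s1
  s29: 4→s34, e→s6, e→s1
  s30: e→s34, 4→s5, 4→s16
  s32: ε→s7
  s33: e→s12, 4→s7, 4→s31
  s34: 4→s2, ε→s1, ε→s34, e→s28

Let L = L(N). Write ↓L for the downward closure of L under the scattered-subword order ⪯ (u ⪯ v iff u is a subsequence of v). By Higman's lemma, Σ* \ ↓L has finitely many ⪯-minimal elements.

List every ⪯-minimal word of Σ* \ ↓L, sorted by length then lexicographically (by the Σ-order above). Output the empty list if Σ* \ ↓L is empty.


Antichain: [eee, e4e4, e44e, 4e44, e44444, 444e4e].

|Q|=35, |F|=15, |δ|=67 (27 ε).
min D↑ (15 st, q0=0, F={7}): 0:e→1,4→2 1:e→3,4→4 2:e→5,4→6 3:e→7,4→8 4:e→9,4→10 5:e→11,4→12 6:e→5,4→13 7:e→7,4→7 8:e→7,4→10 9:e→7,4→7 10:e→7,4→11 11:e→7,4→9 12:e→9,4→7 13:e→14,4→13 14:e→11,4→9 [Hopcroft].
'eee': N↓-sim [30, 24, 18, 7] end={s1,s13,s2,s25,s28,s34,s4} — reject; 3/3 single-dels accept.
'e4e4': run [30, 24, 18, 10, 4] end={s1,s2,s28,s34} ∉↓L; 4/4 single-dels accept.
'e44e': N↓-sim [30, 24, 18, 13, 7] end={s1,s13,s2,s25,s28,s34,s4} ∉↓L; 4/4 single-dels accept.
'4e44': |S_i|=[30, 25, 15, 8, 4] end={s1,s2,s28,s34} — reject; 4/4 deletions ∈↓L.
'e44444': |S_i|=[30, 24, 18, 13, 6, 5, 4] end={s1,s2,s28,s34} ∉↓L; 6/6 deletions ∈↓L.
'444e4e': |S_i|=[30, 25, 22, 13, 9, 5, 4] end={s1,s2,s28,s34} ∉↓L; 6/6 deletions ∈↓L.
6 minimals (antichain).


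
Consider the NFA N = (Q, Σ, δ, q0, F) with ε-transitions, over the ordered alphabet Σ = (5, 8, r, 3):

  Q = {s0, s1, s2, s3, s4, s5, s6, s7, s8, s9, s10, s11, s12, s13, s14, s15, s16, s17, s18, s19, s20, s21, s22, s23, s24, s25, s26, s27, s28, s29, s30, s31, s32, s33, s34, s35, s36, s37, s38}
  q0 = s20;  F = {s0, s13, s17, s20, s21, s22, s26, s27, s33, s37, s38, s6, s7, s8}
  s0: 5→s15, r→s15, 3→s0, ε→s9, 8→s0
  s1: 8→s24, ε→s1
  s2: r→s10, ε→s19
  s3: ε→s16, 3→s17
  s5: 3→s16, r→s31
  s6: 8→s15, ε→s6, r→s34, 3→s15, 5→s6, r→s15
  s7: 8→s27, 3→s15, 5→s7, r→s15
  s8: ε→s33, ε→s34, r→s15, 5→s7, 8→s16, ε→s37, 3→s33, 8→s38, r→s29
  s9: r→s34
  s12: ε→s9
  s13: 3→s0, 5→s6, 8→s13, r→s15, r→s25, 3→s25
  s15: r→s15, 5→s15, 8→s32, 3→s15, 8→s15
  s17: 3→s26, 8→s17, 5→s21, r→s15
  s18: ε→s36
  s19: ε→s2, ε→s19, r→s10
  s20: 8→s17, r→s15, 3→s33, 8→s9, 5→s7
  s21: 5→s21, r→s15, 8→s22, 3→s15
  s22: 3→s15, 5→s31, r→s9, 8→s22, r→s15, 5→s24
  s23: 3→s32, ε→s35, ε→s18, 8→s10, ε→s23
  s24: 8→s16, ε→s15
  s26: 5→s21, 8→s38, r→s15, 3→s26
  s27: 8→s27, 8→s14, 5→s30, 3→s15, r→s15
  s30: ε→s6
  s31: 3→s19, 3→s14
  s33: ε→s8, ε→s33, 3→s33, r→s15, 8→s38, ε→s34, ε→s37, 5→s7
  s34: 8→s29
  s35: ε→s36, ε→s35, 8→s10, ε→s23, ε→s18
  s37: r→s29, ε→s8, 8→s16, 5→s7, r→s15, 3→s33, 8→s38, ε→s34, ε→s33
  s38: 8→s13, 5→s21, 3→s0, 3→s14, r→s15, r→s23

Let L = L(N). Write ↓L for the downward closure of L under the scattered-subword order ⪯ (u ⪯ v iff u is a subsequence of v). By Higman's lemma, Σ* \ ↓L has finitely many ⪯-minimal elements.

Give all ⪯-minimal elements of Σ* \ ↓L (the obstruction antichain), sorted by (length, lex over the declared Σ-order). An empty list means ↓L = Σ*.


Antichain: [r, 53, 5858, 8585, 3835, 38858].

|Q|=39, |F|=14, |δ|=116 (28 ε).
min D↑ (13 st, q0=0, F={3}): 0:5→1,8→2,r→3,3→4 1:5→1,8→5,r→3,3→3 2:5→6,8→2,r→3,3→7 3:5→3,8→3,r→3,3→3 4:5→1,8→8,r→3,3→4 5:5→9,8→5,r→3,3→3 6:5→6,8→10,r→3,3→3 7:5→6,8→8,r→3,3→7 8:5→6,8→11,r→3,3→12 9:5→9,8→3,r→3,3→3 10:5→3,8→10,r→3,3→3 11:5→9,8→11,r→3,3→12 12:5→3,8→12,r→3,3→12 (ε-aug+det+¬).
'r': run [32, 11] end={s10,s15,s18,s23,s25,s29,s32,s34,s35,s36,s9} — reject; 1/1 deletions ∈↓L.
'53': |S_i|=[32, 18, 6] end={s10,s14,s15,s19,s2,s32} rej; 2/2 single-dels accept.
'5858': |S_i|=[32, 18, 16, 13, 4] end={s15,s16,s29,s32} ∉↓L; 4/4 del acc.
'8585': N↓-sim [32, 27, 16, 13, 9] end={s10,s14,s15,s16,s19,s2,s24,s31,s32} — reject; 4/4 single-dels accept.
'3835': N↓-sim [32, 30, 25, 11, 2] end={s15,s32} — reject; 4/4 deletions ∈↓L.
'38858': run [32, 30, 25, 19, 13, 4] end={s15,s16,s29,s32} ∉↓L; 5/5 single-dels accept.
6 obstructions.


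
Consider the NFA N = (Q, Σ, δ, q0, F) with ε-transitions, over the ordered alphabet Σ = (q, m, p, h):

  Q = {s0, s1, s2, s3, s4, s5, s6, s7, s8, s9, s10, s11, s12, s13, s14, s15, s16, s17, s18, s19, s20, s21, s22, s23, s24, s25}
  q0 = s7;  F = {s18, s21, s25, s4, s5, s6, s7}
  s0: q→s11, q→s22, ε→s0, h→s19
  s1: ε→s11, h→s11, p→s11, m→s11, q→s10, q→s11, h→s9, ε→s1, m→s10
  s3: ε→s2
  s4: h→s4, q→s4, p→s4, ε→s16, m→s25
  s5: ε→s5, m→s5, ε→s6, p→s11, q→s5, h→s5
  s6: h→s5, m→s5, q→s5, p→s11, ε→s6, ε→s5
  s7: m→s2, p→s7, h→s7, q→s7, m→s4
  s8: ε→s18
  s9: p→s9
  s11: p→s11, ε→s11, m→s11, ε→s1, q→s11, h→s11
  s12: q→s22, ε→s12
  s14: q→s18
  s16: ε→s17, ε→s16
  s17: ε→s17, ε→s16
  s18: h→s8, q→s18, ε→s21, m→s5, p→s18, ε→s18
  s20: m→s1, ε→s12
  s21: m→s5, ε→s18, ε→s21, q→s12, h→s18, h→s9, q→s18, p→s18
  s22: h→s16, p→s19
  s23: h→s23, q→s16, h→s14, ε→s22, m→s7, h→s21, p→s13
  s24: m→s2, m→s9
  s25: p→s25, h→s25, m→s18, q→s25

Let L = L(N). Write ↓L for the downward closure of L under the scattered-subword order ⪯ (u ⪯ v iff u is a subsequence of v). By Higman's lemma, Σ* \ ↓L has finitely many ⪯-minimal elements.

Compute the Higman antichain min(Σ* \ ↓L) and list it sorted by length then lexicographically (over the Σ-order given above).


A = [mmmmp].

|Q|=26, |F|=7, |δ|=82 (23 ε).
min D↑ (6 st, q0=0, F={5}): 0:q→0,m→1,p→0,h→0 1:q→1,m→2,p→1,h→1 2:q→2,m→3,p→2,h→2 3:q→3,m→4,p→3,h→3 4:q→4,m→4,p→5,h→4 5:q→5,m→5,p→5,h→5.
'mmmmp': |S_i|=[18, 17, 15, 14, 6, 4] end={s1,s10,s11,s9} rej; 5/5 del acc.
1 obstructions.


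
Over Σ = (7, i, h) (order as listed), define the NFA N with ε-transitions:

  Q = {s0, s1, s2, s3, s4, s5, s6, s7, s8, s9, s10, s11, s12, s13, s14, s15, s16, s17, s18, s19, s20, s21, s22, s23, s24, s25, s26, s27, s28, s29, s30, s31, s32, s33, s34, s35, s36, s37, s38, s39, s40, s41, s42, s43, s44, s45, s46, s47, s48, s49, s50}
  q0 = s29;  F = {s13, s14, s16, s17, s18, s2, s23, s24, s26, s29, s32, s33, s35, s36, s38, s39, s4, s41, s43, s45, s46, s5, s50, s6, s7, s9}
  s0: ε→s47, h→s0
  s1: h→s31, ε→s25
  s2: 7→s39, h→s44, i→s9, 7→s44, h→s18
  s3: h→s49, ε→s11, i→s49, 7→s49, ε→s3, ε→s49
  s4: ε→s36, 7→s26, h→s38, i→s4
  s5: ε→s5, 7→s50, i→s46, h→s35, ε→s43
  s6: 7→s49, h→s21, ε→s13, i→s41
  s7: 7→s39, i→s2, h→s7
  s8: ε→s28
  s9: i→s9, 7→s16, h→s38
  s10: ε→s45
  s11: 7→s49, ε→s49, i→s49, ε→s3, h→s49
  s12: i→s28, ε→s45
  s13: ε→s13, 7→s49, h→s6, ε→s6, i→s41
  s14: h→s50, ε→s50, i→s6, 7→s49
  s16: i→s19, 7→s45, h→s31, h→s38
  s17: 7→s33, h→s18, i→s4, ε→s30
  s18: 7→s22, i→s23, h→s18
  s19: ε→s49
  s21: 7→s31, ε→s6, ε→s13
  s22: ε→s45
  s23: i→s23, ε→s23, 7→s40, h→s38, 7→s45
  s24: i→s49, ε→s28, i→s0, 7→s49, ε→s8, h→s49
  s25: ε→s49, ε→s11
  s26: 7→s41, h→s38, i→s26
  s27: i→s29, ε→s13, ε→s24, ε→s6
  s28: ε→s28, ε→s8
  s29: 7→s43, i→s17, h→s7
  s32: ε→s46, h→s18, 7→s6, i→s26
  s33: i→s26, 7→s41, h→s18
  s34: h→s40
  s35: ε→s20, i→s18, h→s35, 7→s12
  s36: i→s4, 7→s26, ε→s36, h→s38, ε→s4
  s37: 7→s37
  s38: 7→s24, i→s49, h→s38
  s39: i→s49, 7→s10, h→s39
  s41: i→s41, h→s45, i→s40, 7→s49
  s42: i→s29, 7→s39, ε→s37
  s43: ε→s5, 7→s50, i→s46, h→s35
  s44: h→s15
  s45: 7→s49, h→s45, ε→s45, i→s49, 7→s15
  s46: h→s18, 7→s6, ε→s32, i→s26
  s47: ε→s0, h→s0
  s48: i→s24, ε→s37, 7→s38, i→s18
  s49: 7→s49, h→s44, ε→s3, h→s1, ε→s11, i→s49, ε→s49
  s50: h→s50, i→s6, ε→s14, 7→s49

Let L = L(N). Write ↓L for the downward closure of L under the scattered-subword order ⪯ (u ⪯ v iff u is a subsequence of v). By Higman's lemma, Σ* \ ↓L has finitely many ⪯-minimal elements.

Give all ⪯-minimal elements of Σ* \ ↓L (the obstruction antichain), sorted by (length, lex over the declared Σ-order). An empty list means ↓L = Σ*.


Antichain: [777, h7i, iihi, ih77, i77hi, iih7h].

|Q|=51, |F|=26, |δ|=155 (46 ε).
min D↑ (22 st, q0=0, F={12}): 0:7→1,i→2,h→3 1:7→4,i→5,h→6 2:7→7,i→8,h→9 3:7→10,i→11,h→3 4:7→12,i→13,h→4 5:7→13,i→14,h→9 6:7→15,i→9,h→6 7:7→16,i→14,h→9 8:7→14,i→8,h→17 9:7→15,i→18,h→9 10:7→15,i→12,h→10 11:7→10,i→19,h→9 12:7→12,i→12,h→12 13:7→12,i→16,h→13 14:7→16,i→14,h→17 15:7→12,i→12,h→15 16:7→12,i→16,h→15 17:7→20,i→12,h→17 18:7→15,i→18,h→17 19:7→21,i→19,h→17 20:7→12,i→12,h→12 21:7→15,i→12,h→17 [Hopcroft].
'777': |S_i|=[46, 38, 24, 8] end={s1,s11,s15,s25,s3,s31,s44,s49} ∉↓L; 3/3 single-dels accept.
'h7i': run [46, 35, 22, 13] end={s0,s1,s11,s15,s19,s25,s28,s3,s31,s44,s47,s49,…} rej; 3/3 deletions ∈↓L.
'iihi': |S_i|=[46, 37, 24, 15, 10] end={s0,s1,s11,s15,s25,s3,s31,s44,s47,s49} rej; 4/4 single-dels accept.
'ih77': run [46, 37, 25, 17, 8] end={s1,s11,s15,s25,s3,s31,s44,s49} — reject; 4/4 del acc.
'i77hi': run [46, 37, 29, 18, 11, 8] end={s1,s11,s15,s25,s3,s31,s44,s49} — reject; 5/5 deletions ∈↓L.
'iih7h': N↓-sim [46, 37, 24, 15, 13, 10] end={s0,s1,s11,s15,s25,s3,s31,s44,s47,s49} ∉↓L; 5/5 del acc.
6 obstructions.


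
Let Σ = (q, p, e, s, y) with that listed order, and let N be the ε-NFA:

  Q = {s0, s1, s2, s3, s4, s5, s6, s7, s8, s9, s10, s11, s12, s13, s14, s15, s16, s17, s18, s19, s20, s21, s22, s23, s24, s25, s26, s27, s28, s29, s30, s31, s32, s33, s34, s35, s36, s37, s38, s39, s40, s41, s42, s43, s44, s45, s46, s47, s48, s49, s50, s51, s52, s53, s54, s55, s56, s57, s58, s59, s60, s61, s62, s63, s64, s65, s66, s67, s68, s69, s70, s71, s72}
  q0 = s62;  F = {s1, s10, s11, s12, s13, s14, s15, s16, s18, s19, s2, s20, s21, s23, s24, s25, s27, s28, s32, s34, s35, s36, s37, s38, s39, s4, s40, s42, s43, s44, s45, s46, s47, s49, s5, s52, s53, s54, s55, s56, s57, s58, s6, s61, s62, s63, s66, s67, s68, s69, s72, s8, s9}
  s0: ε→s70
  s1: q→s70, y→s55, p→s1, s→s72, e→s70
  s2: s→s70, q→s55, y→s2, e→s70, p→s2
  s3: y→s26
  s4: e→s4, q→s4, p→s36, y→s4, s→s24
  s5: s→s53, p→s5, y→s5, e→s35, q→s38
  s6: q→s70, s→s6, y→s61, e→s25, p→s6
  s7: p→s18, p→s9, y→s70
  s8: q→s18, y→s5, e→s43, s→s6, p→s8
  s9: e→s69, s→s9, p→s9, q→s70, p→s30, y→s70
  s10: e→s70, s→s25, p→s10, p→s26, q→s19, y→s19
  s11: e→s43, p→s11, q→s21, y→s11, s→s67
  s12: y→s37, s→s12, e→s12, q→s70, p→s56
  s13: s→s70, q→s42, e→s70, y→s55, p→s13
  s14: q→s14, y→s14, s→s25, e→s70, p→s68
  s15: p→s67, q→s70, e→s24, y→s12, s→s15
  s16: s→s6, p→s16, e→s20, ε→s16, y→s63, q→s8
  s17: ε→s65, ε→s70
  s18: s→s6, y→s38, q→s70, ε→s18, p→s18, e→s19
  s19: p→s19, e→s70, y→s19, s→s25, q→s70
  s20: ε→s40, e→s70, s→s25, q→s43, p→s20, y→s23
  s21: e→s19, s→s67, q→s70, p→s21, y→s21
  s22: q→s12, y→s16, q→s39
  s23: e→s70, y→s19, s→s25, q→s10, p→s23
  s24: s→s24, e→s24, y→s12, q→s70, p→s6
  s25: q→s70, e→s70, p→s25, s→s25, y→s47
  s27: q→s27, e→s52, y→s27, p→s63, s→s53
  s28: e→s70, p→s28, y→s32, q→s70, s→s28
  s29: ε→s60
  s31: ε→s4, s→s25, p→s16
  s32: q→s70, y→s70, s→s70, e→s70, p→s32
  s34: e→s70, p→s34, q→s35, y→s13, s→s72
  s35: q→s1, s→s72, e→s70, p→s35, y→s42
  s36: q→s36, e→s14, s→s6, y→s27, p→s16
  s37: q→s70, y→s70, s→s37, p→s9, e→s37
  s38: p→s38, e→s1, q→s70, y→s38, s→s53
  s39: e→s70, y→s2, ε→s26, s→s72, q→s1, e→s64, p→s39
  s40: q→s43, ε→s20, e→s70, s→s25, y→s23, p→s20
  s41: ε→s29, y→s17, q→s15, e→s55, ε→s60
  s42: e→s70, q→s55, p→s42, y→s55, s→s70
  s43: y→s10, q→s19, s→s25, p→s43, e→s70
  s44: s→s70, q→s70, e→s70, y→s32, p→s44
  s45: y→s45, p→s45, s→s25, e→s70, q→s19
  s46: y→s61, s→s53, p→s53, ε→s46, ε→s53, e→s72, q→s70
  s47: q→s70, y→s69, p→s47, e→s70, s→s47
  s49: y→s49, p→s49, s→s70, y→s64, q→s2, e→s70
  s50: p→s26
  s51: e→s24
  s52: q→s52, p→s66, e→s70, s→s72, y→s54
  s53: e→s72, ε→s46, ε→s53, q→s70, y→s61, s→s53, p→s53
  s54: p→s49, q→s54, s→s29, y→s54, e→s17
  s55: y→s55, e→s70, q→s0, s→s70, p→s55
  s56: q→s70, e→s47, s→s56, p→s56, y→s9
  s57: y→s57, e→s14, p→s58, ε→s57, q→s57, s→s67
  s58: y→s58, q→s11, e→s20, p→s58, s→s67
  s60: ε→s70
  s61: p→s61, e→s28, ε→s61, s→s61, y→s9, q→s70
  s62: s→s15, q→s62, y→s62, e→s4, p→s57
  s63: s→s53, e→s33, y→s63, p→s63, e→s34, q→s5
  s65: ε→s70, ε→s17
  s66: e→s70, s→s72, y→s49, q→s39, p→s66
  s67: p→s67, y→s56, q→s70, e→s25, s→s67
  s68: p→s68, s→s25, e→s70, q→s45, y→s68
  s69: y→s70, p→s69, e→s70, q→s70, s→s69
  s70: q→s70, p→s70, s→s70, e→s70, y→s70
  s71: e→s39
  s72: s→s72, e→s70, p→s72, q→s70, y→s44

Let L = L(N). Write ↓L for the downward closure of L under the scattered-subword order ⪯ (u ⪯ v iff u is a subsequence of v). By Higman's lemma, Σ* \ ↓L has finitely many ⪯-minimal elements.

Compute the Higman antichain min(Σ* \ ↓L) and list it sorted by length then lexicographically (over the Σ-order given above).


|Q|=73, |F|=53, |δ|=311 (21 ε).
min D↑ (52 st, q0=0, F={9}): 0:q→0,p→1,e→2,s→3,y→0 1:q→1,p→4,e→5,s→6,y→1 2:q→2,p→7,e→2,s→8,y→2 3:q→9,p→6,e→8,s→3,y→10 4:q→11,p→4,e→12,s→6,y→4 5:q→5,p→13,e→9,s→14,y→5 6:q→9,p→6,e→14,s→6,y→15 7:q→7,p→16,e→5,s→17,y→18 8:q→9,p→17,e→8,s→8,y→10 9:q→9,p→9,e→9,s→9,y→9 10:q→9,p→15,e→10,s→10,y→19 11:q→20,p→11,e→21,s→6,y→11 12:q→21,p→12,e→9,s→14,y→22 13:q→23,p→13,e→9,s→14,y→13 14:q→9,p→14,e→9,s→14,y→24 15:q→9,p→15,e→24,s→15,y→25 16:q→26,p→16,e→12,s→17,y→27 17:q→9,p→17,e→14,s→17,y→28 18:q→18,p→27,e→29,s→30,y→18 19:q→9,p→25,e→19,s→19,y→9 20:q→9,p→20,e→31,s→6,y→20 21:q→31,p→21,e→9,s→14,y→32 22:q→32,p→22,e→9,s→14,y→31 23:q→31,p→23,e→9,s→14,y→23 24:q→9,p→24,e→9,s→24,y→33 25:q→9,p→25,e→33,s→25,y→9 26:q→34,p→26,e→21,s→17,y→35 27:q→35,p→27,e→36,s→30,y→27 28:q→9,p→28,e→37,s→28,y→25 29:q→29,p→38,e→9,s→39,y→40 30:q→9,p→30,e→39,s→30,y→28 31:q→9,p→31,e→9,s→14,y→31 32:q→31,p→32,e→9,s→14,y→31 33:q→9,p→33,e→9,s→33,y→9 34:q→9,p→34,e→31,s→17,y→41 35:q→41,p→35,e→42,s→30,y→35 36:q→42,p→36,e→9,s→39,y→43 37:q→9,p→37,e→9,s→37,y→44 38:q→45,p→38,e→9,s→39,y→46 39:q→9,p→39,e→9,s→39,y→47 40:q→40,p→46,e→9,s→9,y→40 41:q→9,p→41,e→48,s→30,y→41 42:q→48,p→42,e→9,s→39,y→49 43:q→49,p→43,e→9,s→9,y→50 44:q→9,p→44,e→9,s→9,y→9 45:q→48,p→45,e→9,s→39,y→51 46:q→51,p→46,e→9,s→9,y→46 47:q→9,p→47,e→9,s→9,y→44 48:q→9,p→48,e→9,s→39,y→50 49:q→50,p→49,e→9,s→9,y→50 50:q→9,p→50,e→9,s→9,y→50 51:q→50,p→51,e→9,s→9,y→51 [Hopcroft].
'sq': N↓-sim [63, 22, 1] end={s70} ∉↓L; 2/2 del acc.
'pee': |S_i|=[63, 57, 37, 4] end={s17,s64,s65,s70} ∉↓L; 3/3 deletions ∈↓L.
'syyy': run [63, 22, 12, 6, 1] end={s70} — reject; 4/4 del acc.
'ppqqq': |S_i|=[63, 57, 47, 35, 23, 2] end={s0,s70} — reject; 5/5 del acc.
'ppeyyq': run [63, 57, 47, 24, 14, 8, 2] end={s0,s70} ∉↓L; 6/6 deletions ∈↓L.
'epyeys': |S_i|=[63, 56, 52, 43, 26, 15, 3] end={s29,s60,s70} ∉↓L; 6/6 del acc.
6 words, ⪯-incomp.

Antichain: [sq, pee, syyy, ppqqq, ppeyyq, epyeys].
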